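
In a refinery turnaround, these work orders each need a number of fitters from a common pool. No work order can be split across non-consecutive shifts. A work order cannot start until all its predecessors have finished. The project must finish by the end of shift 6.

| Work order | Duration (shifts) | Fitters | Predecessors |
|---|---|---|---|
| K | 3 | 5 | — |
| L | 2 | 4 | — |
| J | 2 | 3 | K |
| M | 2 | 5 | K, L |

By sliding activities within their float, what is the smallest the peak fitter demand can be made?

9

Schedule K@1, L@1, J@4, M@4: s1:9  s2:9  s3:5  s4:8  s5:8  s6:0 — peak 9.
No arrangement of the 13 feasible schedules does better.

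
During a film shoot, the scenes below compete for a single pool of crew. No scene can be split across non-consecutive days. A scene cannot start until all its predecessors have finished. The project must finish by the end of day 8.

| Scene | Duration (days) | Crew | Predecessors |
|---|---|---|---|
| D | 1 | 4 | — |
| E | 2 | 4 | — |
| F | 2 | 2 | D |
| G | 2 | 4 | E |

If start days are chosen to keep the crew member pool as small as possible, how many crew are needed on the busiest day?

4

Early-start (D@1, E@1, F@2, G@3) gives peak 8: d1:8  d2:6  d3:6  d4:4  d5:0  d6:0  d7:0  d8:0.
Shift E→2, F→4, G→6.
Schedule D@1, E@2, F@4, G@6: d1:4  d2:4  d3:4  d4:2  d5:2  d6:4  d7:4  d8:0 — peak 4.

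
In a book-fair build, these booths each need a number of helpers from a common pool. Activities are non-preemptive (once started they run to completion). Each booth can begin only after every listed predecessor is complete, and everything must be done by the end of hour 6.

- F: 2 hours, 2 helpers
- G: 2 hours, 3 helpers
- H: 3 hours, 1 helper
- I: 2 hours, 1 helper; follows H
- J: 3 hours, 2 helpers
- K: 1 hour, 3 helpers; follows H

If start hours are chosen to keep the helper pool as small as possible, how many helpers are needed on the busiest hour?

5

Early-start (F@1, G@1, H@1, I@4, J@1, K@4) gives peak 8: h1:8  h2:8  h3:3  h4:4  h5:1  h6:0.
Shift G→4, K→6.
Schedule F@1, G@4, H@1, I@4, J@1, K@6: h1:5  h2:5  h3:3  h4:4  h5:4  h6:3 — peak 5.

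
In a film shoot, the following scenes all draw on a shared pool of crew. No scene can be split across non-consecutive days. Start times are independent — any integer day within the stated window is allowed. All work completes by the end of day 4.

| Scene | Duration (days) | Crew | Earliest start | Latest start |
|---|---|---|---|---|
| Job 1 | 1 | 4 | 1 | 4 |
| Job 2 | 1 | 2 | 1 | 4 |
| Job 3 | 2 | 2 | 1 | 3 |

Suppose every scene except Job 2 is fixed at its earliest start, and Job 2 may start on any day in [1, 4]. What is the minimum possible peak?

6

Job 2@1: d1:8  d2:2  d3:0  d4:0 → peak 8
Job 2@2: d1:6  d2:4  d3:0  d4:0 → peak 6
Job 2@3: d1:6  d2:2  d3:2  d4:0 → peak 6
Job 2@4: d1:6  d2:2  d3:0  d4:2 → peak 6
Best is Job 2@2, peak 6.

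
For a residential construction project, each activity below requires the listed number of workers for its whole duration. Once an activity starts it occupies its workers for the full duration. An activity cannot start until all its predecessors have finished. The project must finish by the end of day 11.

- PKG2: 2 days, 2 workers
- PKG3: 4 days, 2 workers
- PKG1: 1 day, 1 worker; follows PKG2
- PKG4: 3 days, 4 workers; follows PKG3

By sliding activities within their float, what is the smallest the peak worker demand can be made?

4

Schedule PKG2@1, PKG3@1, PKG1@3, PKG4@5: d1:4  d2:4  d3:3  d4:2  d5:4  d6:4  d7:4  d8:0  d9:0  d10:0  d11:0 — peak 4.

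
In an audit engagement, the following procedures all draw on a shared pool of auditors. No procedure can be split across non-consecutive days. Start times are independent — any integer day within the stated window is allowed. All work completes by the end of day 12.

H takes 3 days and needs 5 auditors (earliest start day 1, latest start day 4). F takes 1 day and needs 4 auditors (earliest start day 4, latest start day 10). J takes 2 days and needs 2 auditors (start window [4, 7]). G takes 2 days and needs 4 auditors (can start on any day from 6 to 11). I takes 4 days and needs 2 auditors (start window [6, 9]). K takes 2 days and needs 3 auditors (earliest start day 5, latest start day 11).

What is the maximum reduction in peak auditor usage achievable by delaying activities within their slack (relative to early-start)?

Early-start peak: d1:5  d2:5  d3:5  d4:6  d5:5  d6:9  d7:6  d8:2  d9:2  d10:0  d11:0  d12:0 ⇒ 9.
Leveled (H@1, F@4, J@5, G@7, I@9, K@5): d1:5  d2:5  d3:5  d4:4  d5:5  d6:5  d7:4  d8:4  d9:2  d10:2  d11:2  d12:2 ⇒ 5.
Reduction 9 − 5 = 4.

4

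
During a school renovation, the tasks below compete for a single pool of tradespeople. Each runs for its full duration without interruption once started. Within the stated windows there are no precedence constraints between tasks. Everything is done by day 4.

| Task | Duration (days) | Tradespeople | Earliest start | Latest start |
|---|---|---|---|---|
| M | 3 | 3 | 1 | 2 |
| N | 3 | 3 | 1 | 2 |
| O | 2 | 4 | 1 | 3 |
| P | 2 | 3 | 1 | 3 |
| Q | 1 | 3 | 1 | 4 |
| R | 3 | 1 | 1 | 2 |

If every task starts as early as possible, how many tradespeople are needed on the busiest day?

Early-start schedule: M@1, N@1, O@1, P@1, Q@1, R@1.
Load per day: day 1: 17, day 2: 14, day 3: 7, day 4: 0.
Peak is 17.

17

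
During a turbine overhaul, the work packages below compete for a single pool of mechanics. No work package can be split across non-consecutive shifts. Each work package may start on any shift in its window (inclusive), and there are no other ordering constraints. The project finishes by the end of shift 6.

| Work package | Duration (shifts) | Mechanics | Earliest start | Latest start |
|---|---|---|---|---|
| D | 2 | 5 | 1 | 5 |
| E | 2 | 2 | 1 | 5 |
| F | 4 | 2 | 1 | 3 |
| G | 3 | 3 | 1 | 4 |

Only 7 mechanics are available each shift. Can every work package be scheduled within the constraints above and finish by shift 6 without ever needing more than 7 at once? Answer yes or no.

Schedule D@1, E@1, F@3, G@3: s1:7  s2:7  s3:5  s4:5  s5:5  s6:2 — peak 7 ≤ 7.

yes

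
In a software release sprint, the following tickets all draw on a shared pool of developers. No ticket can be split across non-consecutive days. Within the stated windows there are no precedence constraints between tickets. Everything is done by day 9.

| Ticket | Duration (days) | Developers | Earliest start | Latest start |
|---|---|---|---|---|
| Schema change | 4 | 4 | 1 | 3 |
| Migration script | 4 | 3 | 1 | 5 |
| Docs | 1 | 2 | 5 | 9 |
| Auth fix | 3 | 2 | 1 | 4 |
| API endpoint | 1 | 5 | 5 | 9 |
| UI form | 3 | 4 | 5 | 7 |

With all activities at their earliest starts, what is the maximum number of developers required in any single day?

Early-start schedule: Schema change@1, Migration script@1, Docs@5, Auth fix@1, API endpoint@5, UI form@5.
Load per day: day 1: 9, day 2: 9, day 3: 9, day 4: 7, day 5: 11, day 6: 4, day 7: 4, day 8: 0, day 9: 0.
Peak is 11.

11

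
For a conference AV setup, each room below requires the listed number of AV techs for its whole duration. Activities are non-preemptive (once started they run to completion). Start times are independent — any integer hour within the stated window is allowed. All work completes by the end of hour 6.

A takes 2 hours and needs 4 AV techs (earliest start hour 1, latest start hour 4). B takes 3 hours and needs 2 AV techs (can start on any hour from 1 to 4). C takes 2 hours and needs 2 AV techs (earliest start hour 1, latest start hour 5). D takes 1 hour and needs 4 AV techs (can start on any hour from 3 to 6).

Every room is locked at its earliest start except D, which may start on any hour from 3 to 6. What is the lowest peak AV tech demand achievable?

D@3: h1:8  h2:8  h3:6  h4:0  h5:0  h6:0 → peak 8
D@4: h1:8  h2:8  h3:2  h4:4  h5:0  h6:0 → peak 8
D@5: h1:8  h2:8  h3:2  h4:0  h5:4  h6:0 → peak 8
D@6: h1:8  h2:8  h3:2  h4:0  h5:0  h6:4 → peak 8
Best is D@3, peak 8.

8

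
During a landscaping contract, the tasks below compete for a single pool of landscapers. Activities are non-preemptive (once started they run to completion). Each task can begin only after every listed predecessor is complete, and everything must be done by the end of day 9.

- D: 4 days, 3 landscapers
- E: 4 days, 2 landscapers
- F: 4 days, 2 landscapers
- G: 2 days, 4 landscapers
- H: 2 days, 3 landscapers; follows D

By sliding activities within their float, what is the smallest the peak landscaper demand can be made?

6

Early-start (D@1, E@1, F@1, G@1, H@5) gives peak 11: d1:11  d2:11  d3:7  d4:7  d5:3  d6:3  d7:0  d8:0  d9:0.
Shift F→5, G→5, H→7.
Schedule D@1, E@1, F@5, G@5, H@7: d1:5  d2:5  d3:5  d4:5  d5:6  d6:6  d7:5  d8:5  d9:0 — peak 6.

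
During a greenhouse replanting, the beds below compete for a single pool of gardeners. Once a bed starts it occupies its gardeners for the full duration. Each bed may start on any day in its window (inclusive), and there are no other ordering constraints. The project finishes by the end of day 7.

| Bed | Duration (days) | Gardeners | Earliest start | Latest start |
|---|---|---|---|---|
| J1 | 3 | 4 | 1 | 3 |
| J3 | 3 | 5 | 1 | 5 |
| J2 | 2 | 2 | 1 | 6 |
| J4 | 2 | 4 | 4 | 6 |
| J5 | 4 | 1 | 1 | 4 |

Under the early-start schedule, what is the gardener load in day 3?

At early start, day 3 has: J1, J3, J5.
Demand: 4 + 5 + 1 = 10.

10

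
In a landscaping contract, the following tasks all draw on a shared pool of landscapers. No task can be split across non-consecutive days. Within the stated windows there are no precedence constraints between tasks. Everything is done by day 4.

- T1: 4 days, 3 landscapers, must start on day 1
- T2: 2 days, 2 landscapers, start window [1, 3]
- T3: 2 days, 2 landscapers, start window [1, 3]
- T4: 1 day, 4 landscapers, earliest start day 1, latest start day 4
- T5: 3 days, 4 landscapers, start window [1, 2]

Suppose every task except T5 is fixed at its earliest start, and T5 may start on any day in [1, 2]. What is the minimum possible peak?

T5@1: d1:15  d2:11  d3:7  d4:3 → peak 15
T5@2: d1:11  d2:11  d3:7  d4:7 → peak 11
Best is T5@2, peak 11.

11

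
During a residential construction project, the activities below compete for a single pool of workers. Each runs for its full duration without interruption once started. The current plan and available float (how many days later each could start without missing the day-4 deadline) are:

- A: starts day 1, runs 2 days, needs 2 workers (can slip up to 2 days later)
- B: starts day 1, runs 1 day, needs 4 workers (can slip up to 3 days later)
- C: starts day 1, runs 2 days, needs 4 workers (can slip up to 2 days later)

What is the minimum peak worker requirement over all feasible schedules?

6

Early-start (A@1, B@1, C@1) gives peak 10: d1:10  d2:6  d3:0  d4:0.
Shift C→2.
Schedule A@1, B@1, C@2: d1:6  d2:6  d3:4  d4:0 — peak 6.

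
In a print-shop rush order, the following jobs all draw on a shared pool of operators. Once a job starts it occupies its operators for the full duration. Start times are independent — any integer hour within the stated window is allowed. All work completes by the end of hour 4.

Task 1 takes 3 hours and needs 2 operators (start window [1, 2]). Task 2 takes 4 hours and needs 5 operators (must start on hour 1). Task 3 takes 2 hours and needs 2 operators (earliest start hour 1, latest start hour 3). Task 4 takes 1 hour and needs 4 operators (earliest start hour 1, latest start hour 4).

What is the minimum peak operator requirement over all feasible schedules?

9

Early-start (Task 1@1, Task 2@1, Task 3@1, Task 4@1) gives peak 13: h1:13  h2:9  h3:7  h4:5.
Shift Task 4→4.
Schedule Task 1@1, Task 2@1, Task 3@1, Task 4@4: h1:9  h2:9  h3:7  h4:9 — peak 9.
Total operator-hours = 34 over 4 hours ⇒ peak ≥ ⌈34/4⌉ = 9, so 9 is optimal.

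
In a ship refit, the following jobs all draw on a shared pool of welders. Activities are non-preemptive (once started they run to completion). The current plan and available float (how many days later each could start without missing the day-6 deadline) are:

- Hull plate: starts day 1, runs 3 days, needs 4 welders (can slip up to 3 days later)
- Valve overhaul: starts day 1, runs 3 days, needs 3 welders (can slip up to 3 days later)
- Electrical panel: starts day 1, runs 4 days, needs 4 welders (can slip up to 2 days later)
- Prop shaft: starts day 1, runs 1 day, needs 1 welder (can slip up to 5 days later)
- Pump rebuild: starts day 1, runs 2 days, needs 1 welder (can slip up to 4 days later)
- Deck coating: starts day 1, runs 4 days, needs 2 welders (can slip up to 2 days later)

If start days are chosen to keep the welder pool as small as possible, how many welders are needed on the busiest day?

Early-start (Hull plate@1, Valve overhaul@1, Electrical panel@1, Prop shaft@1, Pump rebuild@1, Deck coating@1) gives peak 15: d1:15  d2:14  d3:13  d4:6  d5:0  d6:0.
Shift Valve overhaul→4, Deck coating→3.
Schedule Hull plate@1, Valve overhaul@4, Electrical panel@1, Prop shaft@1, Pump rebuild@1, Deck coating@3: d1:10  d2:9  d3:10  d4:9  d5:5  d6:5 — peak 10.

10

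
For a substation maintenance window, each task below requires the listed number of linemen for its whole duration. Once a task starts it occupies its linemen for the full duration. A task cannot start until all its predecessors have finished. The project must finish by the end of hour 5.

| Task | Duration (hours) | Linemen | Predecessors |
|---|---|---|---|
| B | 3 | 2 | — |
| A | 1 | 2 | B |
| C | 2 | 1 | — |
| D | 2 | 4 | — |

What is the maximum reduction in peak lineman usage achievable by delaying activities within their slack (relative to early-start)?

Early-start peak: h1:7  h2:7  h3:2  h4:2  h5:0 ⇒ 7.
Leveled (B@1, A@4, C@1, D@3): h1:3  h2:3  h3:6  h4:6  h5:0 ⇒ 6.
Reduction 7 − 6 = 1.

1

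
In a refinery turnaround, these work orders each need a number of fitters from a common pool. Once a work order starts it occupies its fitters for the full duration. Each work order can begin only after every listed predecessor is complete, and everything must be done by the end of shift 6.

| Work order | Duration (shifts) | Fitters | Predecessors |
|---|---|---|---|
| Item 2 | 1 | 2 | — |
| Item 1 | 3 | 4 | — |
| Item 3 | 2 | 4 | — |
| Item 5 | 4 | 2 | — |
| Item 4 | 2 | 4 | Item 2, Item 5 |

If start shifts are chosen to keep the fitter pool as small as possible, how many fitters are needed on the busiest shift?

8

Early-start (Item 2@1, Item 1@1, Item 3@1, Item 5@1, Item 4@5) gives peak 12: s1:12  s2:10  s3:6  s4:2  s5:4  s6:4.
Shift Item 3→4.
Schedule Item 2@1, Item 1@1, Item 3@4, Item 5@1, Item 4@5: s1:8  s2:6  s3:6  s4:6  s5:8  s6:4 — peak 8.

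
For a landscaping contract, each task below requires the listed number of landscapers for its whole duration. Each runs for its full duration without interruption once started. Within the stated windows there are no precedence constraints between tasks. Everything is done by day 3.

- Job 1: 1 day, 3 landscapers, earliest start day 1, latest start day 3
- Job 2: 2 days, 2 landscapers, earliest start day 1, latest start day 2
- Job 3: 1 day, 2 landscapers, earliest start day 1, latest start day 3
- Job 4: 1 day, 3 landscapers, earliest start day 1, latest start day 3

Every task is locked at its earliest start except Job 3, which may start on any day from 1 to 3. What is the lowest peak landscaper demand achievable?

Job 3@1: d1:10  d2:2  d3:0 → peak 10
Job 3@2: d1:8  d2:4  d3:0 → peak 8
Job 3@3: d1:8  d2:2  d3:2 → peak 8
Best is Job 3@2, peak 8.

8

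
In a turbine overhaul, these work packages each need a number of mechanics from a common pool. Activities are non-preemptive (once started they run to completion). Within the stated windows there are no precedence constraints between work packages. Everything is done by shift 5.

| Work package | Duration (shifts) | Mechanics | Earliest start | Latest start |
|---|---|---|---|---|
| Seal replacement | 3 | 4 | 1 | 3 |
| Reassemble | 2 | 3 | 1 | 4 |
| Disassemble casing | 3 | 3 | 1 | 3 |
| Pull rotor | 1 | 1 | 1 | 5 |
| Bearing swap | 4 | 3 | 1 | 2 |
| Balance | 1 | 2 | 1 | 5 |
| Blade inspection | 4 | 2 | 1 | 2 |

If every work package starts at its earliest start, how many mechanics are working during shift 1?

18

At early start, shift 1 has: Seal replacement, Reassemble, Disassemble casing, Pull rotor, Bearing swap, Balance, Blade inspection.
Demand: 4 + 3 + 3 + 1 + 3 + 2 + 2 = 18.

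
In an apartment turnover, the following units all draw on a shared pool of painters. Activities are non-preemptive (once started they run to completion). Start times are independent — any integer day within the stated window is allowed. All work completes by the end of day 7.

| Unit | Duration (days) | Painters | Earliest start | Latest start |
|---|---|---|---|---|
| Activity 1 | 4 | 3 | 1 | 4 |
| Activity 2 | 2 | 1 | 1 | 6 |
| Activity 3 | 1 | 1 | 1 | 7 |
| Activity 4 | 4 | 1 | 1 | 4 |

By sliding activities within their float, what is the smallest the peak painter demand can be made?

Early-start (Activity 1@1, Activity 2@1, Activity 3@1, Activity 4@1) gives peak 6: d1:6  d2:5  d3:4  d4:4  d5:0  d6:0  d7:0.
Shift Activity 3→3, Activity 4→4.
Schedule Activity 1@1, Activity 2@1, Activity 3@3, Activity 4@4: d1:4  d2:4  d3:4  d4:4  d5:1  d6:1  d7:1 — peak 4.

4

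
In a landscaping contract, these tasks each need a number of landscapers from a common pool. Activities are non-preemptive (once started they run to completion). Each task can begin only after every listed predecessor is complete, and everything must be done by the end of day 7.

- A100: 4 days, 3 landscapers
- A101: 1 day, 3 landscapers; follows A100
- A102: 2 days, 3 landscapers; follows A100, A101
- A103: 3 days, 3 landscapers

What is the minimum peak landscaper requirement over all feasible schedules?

Schedule A100@1, A101@5, A102@6, A103@1: d1:6  d2:6  d3:6  d4:3  d5:3  d6:3  d7:3 — peak 6.
No arrangement of the 5 feasible schedules does better.

6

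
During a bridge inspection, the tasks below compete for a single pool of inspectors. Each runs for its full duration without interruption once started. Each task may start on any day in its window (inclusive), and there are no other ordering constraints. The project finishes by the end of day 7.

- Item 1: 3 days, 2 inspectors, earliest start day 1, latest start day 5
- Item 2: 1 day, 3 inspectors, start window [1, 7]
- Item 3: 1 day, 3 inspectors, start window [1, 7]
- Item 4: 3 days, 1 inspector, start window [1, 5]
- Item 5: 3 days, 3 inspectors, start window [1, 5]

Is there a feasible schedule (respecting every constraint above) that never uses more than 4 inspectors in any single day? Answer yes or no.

no

The minimum achievable peak is 5; 4 < 5, so no feasible schedule stays within the cap.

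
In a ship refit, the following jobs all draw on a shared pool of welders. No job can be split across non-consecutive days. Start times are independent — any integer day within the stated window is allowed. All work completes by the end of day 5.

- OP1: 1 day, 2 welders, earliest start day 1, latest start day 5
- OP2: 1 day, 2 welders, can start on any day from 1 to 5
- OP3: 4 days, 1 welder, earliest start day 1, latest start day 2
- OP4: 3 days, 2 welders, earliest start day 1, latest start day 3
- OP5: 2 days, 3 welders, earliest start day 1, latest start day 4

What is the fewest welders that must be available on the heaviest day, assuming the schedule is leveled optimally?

5

Early-start (OP1@1, OP2@1, OP3@1, OP4@1, OP5@1) gives peak 10: d1:10  d2:6  d3:3  d4:1  d5:0.
Shift OP2→2, OP5→4.
Schedule OP1@1, OP2@2, OP3@1, OP4@1, OP5@4: d1:5  d2:5  d3:3  d4:4  d5:3 — peak 5.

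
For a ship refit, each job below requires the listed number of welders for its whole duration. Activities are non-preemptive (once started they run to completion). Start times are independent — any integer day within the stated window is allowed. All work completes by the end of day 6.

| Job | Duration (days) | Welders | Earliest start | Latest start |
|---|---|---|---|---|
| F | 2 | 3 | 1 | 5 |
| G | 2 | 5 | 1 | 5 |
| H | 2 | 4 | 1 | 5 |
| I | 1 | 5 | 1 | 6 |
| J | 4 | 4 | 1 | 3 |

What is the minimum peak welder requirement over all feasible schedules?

9

Early-start (F@1, G@1, H@1, I@1, J@1) gives peak 21: d1:21  d2:16  d3:4  d4:4  d5:0  d6:0.
Shift H→3, I→5, J→3.
Schedule F@1, G@1, H@3, I@5, J@3: d1:8  d2:8  d3:8  d4:8  d5:9  d6:4 — peak 9.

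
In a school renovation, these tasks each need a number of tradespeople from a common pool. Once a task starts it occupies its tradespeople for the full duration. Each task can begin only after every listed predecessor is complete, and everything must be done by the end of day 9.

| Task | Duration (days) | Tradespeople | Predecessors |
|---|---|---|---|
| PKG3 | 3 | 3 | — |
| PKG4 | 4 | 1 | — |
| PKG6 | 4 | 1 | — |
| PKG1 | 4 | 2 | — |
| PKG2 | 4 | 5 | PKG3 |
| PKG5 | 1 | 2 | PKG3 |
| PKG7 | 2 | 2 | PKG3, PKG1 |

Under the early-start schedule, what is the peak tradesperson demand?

11

Early-start schedule: PKG3@1, PKG4@1, PKG6@1, PKG1@1, PKG2@4, PKG5@4, PKG7@5.
Load per day: day 1: 7, day 2: 7, day 3: 7, day 4: 11, day 5: 7, day 6: 7, day 7: 5, day 8: 0, day 9: 0.
Peak is 11.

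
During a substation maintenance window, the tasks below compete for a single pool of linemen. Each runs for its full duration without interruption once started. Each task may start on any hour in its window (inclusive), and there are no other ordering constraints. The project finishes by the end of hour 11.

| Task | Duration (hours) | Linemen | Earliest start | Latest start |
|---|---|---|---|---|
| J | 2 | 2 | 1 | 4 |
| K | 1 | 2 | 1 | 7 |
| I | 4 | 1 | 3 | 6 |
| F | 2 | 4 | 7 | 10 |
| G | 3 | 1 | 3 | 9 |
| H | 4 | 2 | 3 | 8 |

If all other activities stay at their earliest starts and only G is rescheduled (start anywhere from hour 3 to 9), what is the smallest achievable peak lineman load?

4

G@3: h1:4  h2:2  h3:4  h4:4  h5:4  h6:3  h7:4  h8:4  h9:0  h10:0  h11:0 → peak 4
G@4: h1:4  h2:2  h3:3  h4:4  h5:4  h6:4  h7:4  h8:4  h9:0  h10:0  h11:0 → peak 4
G@5: h1:4  h2:2  h3:3  h4:3  h5:4  h6:4  h7:5  h8:4  h9:0  h10:0  h11:0 → peak 5
G@6: h1:4  h2:2  h3:3  h4:3  h5:3  h6:4  h7:5  h8:5  h9:0  h10:0  h11:0 → peak 5
G@7: h1:4  h2:2  h3:3  h4:3  h5:3  h6:3  h7:5  h8:5  h9:1  h10:0  h11:0 → peak 5
G@8: h1:4  h2:2  h3:3  h4:3  h5:3  h6:3  h7:4  h8:5  h9:1  h10:1  h11:0 → peak 5
G@9: h1:4  h2:2  h3:3  h4:3  h5:3  h6:3  h7:4  h8:4  h9:1  h10:1  h11:1 → peak 4
Best is G@3, peak 4.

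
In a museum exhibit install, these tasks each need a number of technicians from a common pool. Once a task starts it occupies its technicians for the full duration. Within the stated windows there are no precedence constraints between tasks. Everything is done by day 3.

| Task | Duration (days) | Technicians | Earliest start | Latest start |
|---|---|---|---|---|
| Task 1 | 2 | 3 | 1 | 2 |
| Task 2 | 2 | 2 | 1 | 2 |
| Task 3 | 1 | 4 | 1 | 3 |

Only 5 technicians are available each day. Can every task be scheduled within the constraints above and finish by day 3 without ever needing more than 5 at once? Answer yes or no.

Schedule Task 1@1, Task 2@1, Task 3@3: d1:5  d2:5  d3:4 — peak 5 ≤ 5.

yes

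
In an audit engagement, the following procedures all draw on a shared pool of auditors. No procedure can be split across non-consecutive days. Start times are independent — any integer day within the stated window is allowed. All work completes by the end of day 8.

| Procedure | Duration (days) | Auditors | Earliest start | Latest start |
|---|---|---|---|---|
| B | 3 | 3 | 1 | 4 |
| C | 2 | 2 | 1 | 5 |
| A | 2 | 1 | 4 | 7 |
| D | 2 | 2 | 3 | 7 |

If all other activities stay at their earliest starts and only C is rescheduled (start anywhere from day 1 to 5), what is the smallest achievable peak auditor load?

C@1: d1:5  d2:5  d3:5  d4:3  d5:1  d6:0  d7:0  d8:0 → peak 5
C@2: d1:3  d2:5  d3:7  d4:3  d5:1  d6:0  d7:0  d8:0 → peak 7
C@3: d1:3  d2:3  d3:7  d4:5  d5:1  d6:0  d7:0  d8:0 → peak 7
C@4: d1:3  d2:3  d3:5  d4:5  d5:3  d6:0  d7:0  d8:0 → peak 5
C@5: d1:3  d2:3  d3:5  d4:3  d5:3  d6:2  d7:0  d8:0 → peak 5
Best is C@1, peak 5.

5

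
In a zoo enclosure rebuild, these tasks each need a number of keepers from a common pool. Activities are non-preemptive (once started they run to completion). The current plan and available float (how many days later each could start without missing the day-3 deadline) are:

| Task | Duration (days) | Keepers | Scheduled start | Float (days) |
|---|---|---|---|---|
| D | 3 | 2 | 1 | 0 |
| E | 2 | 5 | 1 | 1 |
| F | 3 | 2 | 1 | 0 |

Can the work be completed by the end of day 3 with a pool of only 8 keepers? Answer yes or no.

The minimum achievable peak is 9; 8 < 9, so no feasible schedule stays within the cap.

no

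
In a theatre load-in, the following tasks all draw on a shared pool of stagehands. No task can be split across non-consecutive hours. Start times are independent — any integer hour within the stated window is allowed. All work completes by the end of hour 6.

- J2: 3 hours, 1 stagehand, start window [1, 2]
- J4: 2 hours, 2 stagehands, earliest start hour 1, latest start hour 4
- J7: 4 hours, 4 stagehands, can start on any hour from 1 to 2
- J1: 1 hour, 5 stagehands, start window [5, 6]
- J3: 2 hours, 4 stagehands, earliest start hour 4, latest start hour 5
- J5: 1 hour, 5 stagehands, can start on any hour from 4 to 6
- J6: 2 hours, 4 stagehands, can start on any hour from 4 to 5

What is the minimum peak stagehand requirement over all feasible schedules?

12

Early-start (J2@1, J4@1, J7@1, J1@5, J3@4, J5@4, J6@4) gives peak 17: h1:7  h2:7  h3:5  h4:17  h5:13  h6:0.
Shift J1→6, J5→6.
Schedule J2@1, J4@1, J7@1, J1@6, J3@4, J5@6, J6@4: h1:7  h2:7  h3:5  h4:12  h5:8  h6:10 — peak 12.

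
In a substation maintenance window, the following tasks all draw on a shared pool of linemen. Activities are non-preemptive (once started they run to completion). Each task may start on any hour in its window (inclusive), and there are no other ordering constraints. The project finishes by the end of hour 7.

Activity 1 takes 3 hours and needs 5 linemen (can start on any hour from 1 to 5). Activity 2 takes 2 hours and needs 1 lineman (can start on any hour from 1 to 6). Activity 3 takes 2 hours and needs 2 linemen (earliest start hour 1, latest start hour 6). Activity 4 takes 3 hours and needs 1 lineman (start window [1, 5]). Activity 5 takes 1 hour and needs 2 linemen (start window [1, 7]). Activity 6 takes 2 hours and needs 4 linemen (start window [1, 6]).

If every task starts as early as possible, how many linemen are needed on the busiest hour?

15

Early-start schedule: Activity 1@1, Activity 2@1, Activity 3@1, Activity 4@1, Activity 5@1, Activity 6@1.
Load per hour: hour 1: 15, hour 2: 13, hour 3: 6, hour 4: 0, hour 5: 0, hour 6: 0, hour 7: 0.
Peak is 15.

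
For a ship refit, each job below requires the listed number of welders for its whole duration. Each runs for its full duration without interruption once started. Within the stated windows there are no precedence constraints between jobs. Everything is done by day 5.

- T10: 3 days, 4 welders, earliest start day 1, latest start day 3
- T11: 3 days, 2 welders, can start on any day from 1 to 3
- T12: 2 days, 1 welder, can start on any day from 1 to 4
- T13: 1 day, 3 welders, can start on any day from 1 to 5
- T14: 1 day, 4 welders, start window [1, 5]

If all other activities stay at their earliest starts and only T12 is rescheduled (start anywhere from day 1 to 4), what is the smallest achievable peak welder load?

T12@1: d1:14  d2:7  d3:6  d4:0  d5:0 → peak 14
T12@2: d1:13  d2:7  d3:7  d4:0  d5:0 → peak 13
T12@3: d1:13  d2:6  d3:7  d4:1  d5:0 → peak 13
T12@4: d1:13  d2:6  d3:6  d4:1  d5:1 → peak 13
Best is T12@2, peak 13.

13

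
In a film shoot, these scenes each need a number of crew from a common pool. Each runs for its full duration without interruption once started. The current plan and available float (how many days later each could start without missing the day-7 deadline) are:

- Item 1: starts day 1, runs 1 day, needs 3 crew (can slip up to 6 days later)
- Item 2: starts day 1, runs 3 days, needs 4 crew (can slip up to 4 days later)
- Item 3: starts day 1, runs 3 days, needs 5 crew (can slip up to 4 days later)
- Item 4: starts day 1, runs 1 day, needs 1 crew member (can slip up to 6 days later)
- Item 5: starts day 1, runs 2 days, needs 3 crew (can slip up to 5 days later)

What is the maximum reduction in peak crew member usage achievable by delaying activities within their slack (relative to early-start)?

Early-start peak: d1:16  d2:12  d3:9  d4:0  d5:0  d6:0  d7:0 ⇒ 16.
Leveled (Item 1@1, Item 2@1, Item 3@4, Item 4@4, Item 5@2): d1:7  d2:7  d3:7  d4:6  d5:5  d6:5  d7:0 ⇒ 7.
Reduction 16 − 7 = 9.

9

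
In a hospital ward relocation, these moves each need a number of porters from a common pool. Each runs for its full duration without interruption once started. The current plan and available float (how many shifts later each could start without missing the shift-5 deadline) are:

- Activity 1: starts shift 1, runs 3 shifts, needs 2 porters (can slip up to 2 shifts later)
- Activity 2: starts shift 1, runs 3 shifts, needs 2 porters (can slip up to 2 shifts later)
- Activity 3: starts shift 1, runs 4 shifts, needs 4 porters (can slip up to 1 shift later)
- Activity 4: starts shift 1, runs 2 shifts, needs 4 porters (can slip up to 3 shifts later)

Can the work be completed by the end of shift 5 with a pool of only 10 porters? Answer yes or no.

yes

Schedule Activity 1@1, Activity 2@1, Activity 3@1, Activity 4@4: s1:8  s2:8  s3:8  s4:8  s5:4 — peak 8 ≤ 10.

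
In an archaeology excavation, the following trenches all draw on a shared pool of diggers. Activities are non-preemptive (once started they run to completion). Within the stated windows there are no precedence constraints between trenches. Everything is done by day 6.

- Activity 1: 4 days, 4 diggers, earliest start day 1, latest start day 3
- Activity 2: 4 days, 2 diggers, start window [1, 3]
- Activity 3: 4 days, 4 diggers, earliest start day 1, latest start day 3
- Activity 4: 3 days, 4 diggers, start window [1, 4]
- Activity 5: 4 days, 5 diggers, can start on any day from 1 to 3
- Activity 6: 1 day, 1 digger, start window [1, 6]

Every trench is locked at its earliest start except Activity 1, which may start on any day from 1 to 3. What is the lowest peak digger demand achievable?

19

Activity 1@1: d1:20  d2:19  d3:19  d4:15  d5:0  d6:0 → peak 20
Activity 1@2: d1:16  d2:19  d3:19  d4:15  d5:4  d6:0 → peak 19
Activity 1@3: d1:16  d2:15  d3:19  d4:15  d5:4  d6:4 → peak 19
Best is Activity 1@2, peak 19.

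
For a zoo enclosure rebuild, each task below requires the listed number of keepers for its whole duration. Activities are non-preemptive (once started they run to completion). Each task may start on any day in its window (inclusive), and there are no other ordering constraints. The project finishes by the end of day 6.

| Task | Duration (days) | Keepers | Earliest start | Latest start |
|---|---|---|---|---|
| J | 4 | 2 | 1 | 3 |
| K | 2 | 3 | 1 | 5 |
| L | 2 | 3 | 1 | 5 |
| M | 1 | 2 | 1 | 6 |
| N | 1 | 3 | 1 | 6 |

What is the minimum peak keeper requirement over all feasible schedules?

5

Early-start (J@1, K@1, L@1, M@1, N@1) gives peak 13: d1:13  d2:8  d3:2  d4:2  d5:0  d6:0.
Shift L→3, M→5, N→5.
Schedule J@1, K@1, L@3, M@5, N@5: d1:5  d2:5  d3:5  d4:5  d5:5  d6:0 — peak 5.
Total keeper-days = 25 over 6 days ⇒ peak ≥ ⌈25/6⌉ = 5, so 5 is optimal.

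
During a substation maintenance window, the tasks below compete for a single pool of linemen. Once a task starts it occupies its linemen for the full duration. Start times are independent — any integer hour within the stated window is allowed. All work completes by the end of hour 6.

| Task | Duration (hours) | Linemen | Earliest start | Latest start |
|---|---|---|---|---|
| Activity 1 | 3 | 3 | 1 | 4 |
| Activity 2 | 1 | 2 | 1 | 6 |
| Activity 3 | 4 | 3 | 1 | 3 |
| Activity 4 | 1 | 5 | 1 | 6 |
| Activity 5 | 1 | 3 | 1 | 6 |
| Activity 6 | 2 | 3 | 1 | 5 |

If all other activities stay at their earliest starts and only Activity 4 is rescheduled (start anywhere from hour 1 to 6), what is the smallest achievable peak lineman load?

Activity 4@1: h1:19  h2:9  h3:6  h4:3  h5:0  h6:0 → peak 19
Activity 4@2: h1:14  h2:14  h3:6  h4:3  h5:0  h6:0 → peak 14
Activity 4@3: h1:14  h2:9  h3:11  h4:3  h5:0  h6:0 → peak 14
Activity 4@4: h1:14  h2:9  h3:6  h4:8  h5:0  h6:0 → peak 14
Activity 4@5: h1:14  h2:9  h3:6  h4:3  h5:5  h6:0 → peak 14
Activity 4@6: h1:14  h2:9  h3:6  h4:3  h5:0  h6:5 → peak 14
Best is Activity 4@2, peak 14.

14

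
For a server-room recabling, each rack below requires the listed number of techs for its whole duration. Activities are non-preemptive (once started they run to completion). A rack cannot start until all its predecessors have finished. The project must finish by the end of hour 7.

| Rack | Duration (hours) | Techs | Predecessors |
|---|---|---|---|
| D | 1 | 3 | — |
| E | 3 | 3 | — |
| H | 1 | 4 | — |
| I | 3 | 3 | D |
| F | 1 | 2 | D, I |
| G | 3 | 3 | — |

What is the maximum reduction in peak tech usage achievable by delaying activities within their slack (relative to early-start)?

7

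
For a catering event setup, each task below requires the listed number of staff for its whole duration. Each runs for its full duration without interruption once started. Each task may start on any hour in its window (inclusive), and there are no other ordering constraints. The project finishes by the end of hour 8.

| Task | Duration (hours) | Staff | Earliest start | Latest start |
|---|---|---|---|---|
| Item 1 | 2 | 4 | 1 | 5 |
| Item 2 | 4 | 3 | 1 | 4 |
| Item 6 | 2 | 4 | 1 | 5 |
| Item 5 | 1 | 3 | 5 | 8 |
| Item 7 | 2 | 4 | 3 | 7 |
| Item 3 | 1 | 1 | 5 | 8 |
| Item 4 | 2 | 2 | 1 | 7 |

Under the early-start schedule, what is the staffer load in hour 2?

13

At early start, hour 2 has: Item 1, Item 2, Item 6, Item 4.
Demand: 4 + 3 + 4 + 2 = 13.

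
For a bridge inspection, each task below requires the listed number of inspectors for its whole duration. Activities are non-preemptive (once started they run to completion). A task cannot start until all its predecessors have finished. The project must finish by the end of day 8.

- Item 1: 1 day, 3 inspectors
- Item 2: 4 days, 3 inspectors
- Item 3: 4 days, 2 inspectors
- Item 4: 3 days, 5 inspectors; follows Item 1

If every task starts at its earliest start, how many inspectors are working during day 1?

At early start, day 1 has: Item 1, Item 2, Item 3.
Demand: 3 + 3 + 2 = 8.

8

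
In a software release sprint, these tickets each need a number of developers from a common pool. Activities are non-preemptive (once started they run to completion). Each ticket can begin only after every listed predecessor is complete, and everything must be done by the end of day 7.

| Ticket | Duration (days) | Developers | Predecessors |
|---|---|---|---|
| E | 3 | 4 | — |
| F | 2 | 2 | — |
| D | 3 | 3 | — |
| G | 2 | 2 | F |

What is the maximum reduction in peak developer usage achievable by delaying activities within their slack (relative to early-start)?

Early-start peak: d1:9  d2:9  d3:9  d4:2  d5:0  d6:0  d7:0 ⇒ 9.
Leveled (E@1, F@4, D@4, G@6): d1:4  d2:4  d3:4  d4:5  d5:5  d6:5  d7:2 ⇒ 5.
Reduction 9 − 5 = 4.

4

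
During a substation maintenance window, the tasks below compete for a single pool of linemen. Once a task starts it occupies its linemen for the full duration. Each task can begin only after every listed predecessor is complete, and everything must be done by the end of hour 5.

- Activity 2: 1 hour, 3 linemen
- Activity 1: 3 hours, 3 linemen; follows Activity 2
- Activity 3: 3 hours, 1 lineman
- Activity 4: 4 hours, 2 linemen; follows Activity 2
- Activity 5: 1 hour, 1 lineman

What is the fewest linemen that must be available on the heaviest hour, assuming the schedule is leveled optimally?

Schedule Activity 2@1, Activity 1@2, Activity 3@1, Activity 4@2, Activity 5@1: h1:5  h2:6  h3:6  h4:5  h5:2 — peak 6.

6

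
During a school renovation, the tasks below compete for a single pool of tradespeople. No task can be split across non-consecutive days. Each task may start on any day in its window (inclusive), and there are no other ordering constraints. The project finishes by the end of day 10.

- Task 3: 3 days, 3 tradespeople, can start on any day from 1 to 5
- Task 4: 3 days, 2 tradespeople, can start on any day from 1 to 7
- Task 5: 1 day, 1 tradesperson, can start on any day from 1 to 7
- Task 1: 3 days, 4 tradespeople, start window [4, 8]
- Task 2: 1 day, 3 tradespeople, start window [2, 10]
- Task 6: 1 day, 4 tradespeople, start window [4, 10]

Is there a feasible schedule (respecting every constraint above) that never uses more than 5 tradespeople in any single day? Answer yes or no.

Schedule Task 3@1, Task 4@1, Task 5@4, Task 1@4, Task 2@7, Task 6@8: d1:5  d2:5  d3:5  d4:5  d5:4  d6:4  d7:3  d8:4  d9:0  d10:0 — peak 5 ≤ 5.

yes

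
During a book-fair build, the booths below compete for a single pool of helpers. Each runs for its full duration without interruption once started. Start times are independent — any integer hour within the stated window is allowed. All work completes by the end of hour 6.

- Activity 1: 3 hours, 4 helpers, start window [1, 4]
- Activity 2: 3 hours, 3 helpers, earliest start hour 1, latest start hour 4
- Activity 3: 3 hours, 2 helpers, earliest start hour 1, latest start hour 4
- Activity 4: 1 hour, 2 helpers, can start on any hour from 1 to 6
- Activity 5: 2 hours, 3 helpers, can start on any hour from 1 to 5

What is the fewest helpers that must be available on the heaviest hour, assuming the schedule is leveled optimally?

Early-start (Activity 1@1, Activity 2@1, Activity 3@1, Activity 4@1, Activity 5@1) gives peak 14: h1:14  h2:12  h3:9  h4:0  h5:0  h6:0.
Shift Activity 2→4, Activity 4→4, Activity 5→5.
Schedule Activity 1@1, Activity 2@4, Activity 3@1, Activity 4@4, Activity 5@5: h1:6  h2:6  h3:6  h4:5  h5:6  h6:6 — peak 6.
Total helper-hours = 35 over 6 hours ⇒ peak ≥ ⌈35/6⌉ = 6, so 6 is optimal.

6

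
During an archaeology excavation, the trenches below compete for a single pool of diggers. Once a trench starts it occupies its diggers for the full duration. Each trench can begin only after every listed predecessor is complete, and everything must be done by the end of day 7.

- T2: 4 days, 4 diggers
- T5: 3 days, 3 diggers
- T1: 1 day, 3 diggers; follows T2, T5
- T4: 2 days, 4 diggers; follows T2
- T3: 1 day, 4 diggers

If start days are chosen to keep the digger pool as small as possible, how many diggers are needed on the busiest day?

7

Early-start (T2@1, T5@1, T1@5, T4@5, T3@1) gives peak 11: d1:11  d2:7  d3:7  d4:4  d5:7  d6:4  d7:0.
Shift T3→7.
Schedule T2@1, T5@1, T1@5, T4@5, T3@7: d1:7  d2:7  d3:7  d4:4  d5:7  d6:4  d7:4 — peak 7.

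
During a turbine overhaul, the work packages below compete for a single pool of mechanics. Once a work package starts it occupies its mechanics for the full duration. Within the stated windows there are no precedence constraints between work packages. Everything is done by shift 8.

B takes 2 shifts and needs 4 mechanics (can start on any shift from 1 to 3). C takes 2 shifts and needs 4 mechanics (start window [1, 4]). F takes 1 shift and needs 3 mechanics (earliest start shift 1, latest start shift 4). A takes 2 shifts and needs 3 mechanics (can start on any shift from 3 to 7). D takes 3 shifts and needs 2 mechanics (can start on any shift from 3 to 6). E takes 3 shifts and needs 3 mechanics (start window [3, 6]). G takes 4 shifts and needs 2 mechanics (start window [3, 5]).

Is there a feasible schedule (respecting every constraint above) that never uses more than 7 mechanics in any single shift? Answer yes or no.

yes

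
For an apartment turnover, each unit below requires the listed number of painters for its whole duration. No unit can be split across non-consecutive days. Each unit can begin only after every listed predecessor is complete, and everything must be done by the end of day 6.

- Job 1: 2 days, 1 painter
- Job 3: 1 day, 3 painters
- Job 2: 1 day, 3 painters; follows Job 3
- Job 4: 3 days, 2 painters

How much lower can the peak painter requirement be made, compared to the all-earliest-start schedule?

Early-start peak: d1:6  d2:6  d3:2  d4:0  d5:0  d6:0 ⇒ 6.
Leveled (Job 1@1, Job 3@4, Job 2@5, Job 4@1): d1:3  d2:3  d3:2  d4:3  d5:3  d6:0 ⇒ 3.
Reduction 6 − 3 = 3.

3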